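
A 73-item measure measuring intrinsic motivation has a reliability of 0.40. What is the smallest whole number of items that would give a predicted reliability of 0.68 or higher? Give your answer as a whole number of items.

233

n = [0.68 × 0.60] / [0.40 × 0.32]
n = 0.4080 / 0.1280 ≈ 3.1875
So the test needs 3.1875 × 73 ≈ 232.69 items; rounding up, 233.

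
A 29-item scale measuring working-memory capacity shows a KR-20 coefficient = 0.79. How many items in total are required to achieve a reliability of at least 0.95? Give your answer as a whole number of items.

n = 0.95(1 − 0.79) / [0.79(1 − 0.95)]
  = 0.1995 / 0.0395 = 5.0506
So the test needs 5.0506 × 29 ≈ 146.47 items; rounding up, 147.

147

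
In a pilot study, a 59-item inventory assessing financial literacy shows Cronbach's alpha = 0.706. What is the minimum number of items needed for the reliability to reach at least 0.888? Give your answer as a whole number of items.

Rearranging the Spearman-Brown formula for n,
n = r_target (1 − r_old) / [ r_old (1 − r_target) ]
n = 0.888 × (1 − 0.706) / [ 0.706 × (1 − 0.888) ]
  = 0.261072 / 0.079072 = 3.3017
Items needed = n × 59 = 3.3017 × 59 ≈ 194.80 → round up to 195

195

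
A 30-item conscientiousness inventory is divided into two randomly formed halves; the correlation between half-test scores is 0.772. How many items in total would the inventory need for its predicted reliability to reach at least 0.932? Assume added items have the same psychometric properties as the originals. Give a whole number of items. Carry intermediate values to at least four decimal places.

61

r_full = 2(0.772)/(1 + 0.772) = 0.8713
Solve Spearman-Brown for n: n = 0.932(1 − 0.8713) / [0.8713(1 − 0.932)] = 2.0245
Items = 2.0245 × 30 ≈ 60.74 → 61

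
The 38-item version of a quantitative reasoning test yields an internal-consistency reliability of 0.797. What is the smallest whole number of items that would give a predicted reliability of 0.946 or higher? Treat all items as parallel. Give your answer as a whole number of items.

n = 0.946 × (1 − 0.797) / [ 0.797 × (1 − 0.946) ]
n = 0.192038 / 0.043038 ≈ 4.4621
4.4621 × 38 = 169.56 → 170 items

170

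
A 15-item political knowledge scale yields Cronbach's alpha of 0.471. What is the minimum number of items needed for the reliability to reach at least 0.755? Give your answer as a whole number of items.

n = 0.755 × (1 − 0.471) / [ 0.471 × (1 − 0.755) ]
  = 0.399395 / 0.115395 = 3.4611
So the test needs 3.4611 × 15 ≈ 51.92 items; rounding up, 52.

52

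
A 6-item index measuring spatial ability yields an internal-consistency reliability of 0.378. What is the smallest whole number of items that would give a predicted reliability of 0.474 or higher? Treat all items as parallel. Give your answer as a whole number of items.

Rearranging the Spearman-Brown formula for n,
n = r_target (1 − r_old) / [ r_old (1 − r_target) ]
n = [0.474 × 0.622] / [0.378 × 0.526]
  = 0.294828 / 0.198828 = 1.4828
1.4828 × 6 = 8.90 → 9 items

9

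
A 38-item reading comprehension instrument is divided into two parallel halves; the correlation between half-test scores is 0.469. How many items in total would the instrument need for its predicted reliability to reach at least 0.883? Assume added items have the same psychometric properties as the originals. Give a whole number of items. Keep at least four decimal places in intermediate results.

163

r_full = 2(0.469)/(1 + 0.469) = 0.6385
n = r_tgt(1 − r_full) / [r_full(1 − r_tgt)] = 0.883 × 0.3615 / (0.6385 × 0.117) ≈ 4.2729
Required items = 4.2729 × 38 = 162.37, so 163 items.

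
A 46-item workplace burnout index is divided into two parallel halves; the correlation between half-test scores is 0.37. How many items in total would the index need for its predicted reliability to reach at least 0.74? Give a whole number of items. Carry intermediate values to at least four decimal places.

r_full = 2(0.37)/(1 + 0.37) = 0.5401
n = r_tgt(1 − r_full) / [r_full(1 − r_tgt)] = 0.74 × 0.4599 / (0.5401 × 0.26) ≈ 2.4235
Items = 2.4235 × 46 ≈ 111.48 → 112

112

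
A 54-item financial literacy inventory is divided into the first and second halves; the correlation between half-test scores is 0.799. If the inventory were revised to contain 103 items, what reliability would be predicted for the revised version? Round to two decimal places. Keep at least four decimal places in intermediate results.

0.94

First correct the split-half correlation to full-test reliability: r_full = 2 × 0.799 / (1 + 0.799) ≈ 0.8883
Then adjust to 103 items: n = 103/54 = 1.9074
r_new = n·r_full / (1 + (n − 1)·r_full) = 1.6943 / 1.8060 ≈ 0.9382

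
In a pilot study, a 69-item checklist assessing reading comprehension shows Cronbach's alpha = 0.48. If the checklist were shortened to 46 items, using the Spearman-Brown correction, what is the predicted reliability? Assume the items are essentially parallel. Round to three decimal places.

Length ratio n = 46/69 = 0.6667
Spearman-Brown: r_new = n·r / (1 + (n − 1)·r)
r_new = (0.6667 × 0.48) / (1 + (0.6667 − 1) × 0.48)
r_new = 0.3200 / 0.8400 ≈ 0.3810

0.381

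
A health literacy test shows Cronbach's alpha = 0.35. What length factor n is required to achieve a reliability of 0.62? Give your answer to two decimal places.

n = 0.62(1 − 0.35) / [0.35(1 − 0.62)]
  = 0.4030 / 0.1330 = 3.0301

3.03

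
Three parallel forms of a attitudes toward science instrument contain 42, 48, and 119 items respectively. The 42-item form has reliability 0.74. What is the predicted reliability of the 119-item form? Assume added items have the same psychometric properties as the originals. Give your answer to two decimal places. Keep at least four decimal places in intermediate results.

0.89

Only the ratio of lengths matters: n = 119/42 = 2.8333
r_{119} = n·r / (1 + (n − 1)·r) = 2.0966 / 2.3566 ≈ 0.8897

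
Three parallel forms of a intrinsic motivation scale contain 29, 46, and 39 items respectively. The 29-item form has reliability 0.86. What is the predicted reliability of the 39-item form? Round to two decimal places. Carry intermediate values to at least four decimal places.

0.89

Only the ratio of lengths matters: n = 39/29 = 1.3448
r_{39} = n·r / (1 + (n − 1)·r) = 1.1565 / 1.2965 ≈ 0.8920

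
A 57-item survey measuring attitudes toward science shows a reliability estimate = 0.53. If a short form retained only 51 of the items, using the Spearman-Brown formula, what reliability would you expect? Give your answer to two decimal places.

0.50

Length ratio n = 51/57 = 0.8947
By Spearman-Brown, r_new = n r / (1 + (n − 1) r).
r_new = (0.8947 × 0.53) / (1 + (0.8947 − 1) × 0.53)
     = 0.4742 / 0.9442 = 0.5022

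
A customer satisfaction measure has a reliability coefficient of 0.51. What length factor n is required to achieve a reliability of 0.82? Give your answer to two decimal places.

n = [0.82 × 0.49] / [0.51 × 0.18]
n = 0.4018 / 0.0918 ≈ 4.3769

4.38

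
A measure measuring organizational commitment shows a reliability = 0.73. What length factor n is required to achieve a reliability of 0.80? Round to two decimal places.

Invert Spearman-Brown to solve for n:
n = r_target (1 − r_old) / [ r_old (1 − r_target) ]
n = 0.80 × (1 − 0.73) / [ 0.73 × (1 − 0.80) ]
n = 0.2160 / 0.1460 ≈ 1.4795

1.48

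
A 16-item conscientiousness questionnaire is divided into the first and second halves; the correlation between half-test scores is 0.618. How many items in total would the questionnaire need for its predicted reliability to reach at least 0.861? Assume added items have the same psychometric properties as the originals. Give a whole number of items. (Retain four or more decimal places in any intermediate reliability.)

Corrected full-test reliability: r_full = 2 × 0.618 / (1 + 0.618) ≈ 0.7639
Solve Spearman-Brown for n: n = 0.861(1 − 0.7639) / [0.7639(1 − 0.861)] = 1.9145
Items = 1.9145 × 16 ≈ 30.63 → 31

31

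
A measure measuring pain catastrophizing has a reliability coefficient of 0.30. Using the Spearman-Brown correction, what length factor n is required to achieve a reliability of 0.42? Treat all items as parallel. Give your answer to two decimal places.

Invert Spearman-Brown to solve for n:
n = r*(1 − r) / [ r (1 − r*) ]
n = 0.42 × (1 − 0.30) / [ 0.30 × (1 − 0.42) ]
n = 0.2940 / 0.1740 ≈ 1.6897

1.69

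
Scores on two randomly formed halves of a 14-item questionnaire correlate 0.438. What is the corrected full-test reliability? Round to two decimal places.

Each half is half the length of the full test, so the full test is n = 2 times a half.
r_full = 2r_hh / (1 + r_hh) = 2 × 0.438 / (1 + 0.438)
r_full = 0.8760 / 1.4380 ≈ 0.6092

0.61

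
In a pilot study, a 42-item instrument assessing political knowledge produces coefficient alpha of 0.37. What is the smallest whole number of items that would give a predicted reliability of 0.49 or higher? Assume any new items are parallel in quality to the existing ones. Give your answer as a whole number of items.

69

n = 0.49 × (1 − 0.37) / [ 0.37 × (1 − 0.49) ]
  = 0.3087 / 0.1887 = 1.6359
So the test needs 1.6359 × 42 ≈ 68.71 items; rounding up, 69.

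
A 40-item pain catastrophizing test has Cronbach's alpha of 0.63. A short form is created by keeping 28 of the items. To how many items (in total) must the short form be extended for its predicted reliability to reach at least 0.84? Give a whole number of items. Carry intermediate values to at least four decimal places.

First, r for the 28-item form: n = 28/40 = 0.7000, so r_28 = 0.7000·0.63/(1 + (0.7000 − 1)·0.63) = 0.5438
Then solve for n' with r_old = 0.5438, r_target = 0.84: n' = 0.84(1 − 0.5438)/[0.5438(1 − 0.84)] = 4.4043
Items = 4.4043 × 28 ≈ 123.32 → 124

124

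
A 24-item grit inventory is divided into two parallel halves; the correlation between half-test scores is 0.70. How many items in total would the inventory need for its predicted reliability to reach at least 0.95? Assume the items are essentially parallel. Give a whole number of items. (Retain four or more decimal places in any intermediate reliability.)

r_full = 2(0.70)/(1 + 0.70) = 0.8235
n = r_tgt(1 − r_full) / [r_full(1 − r_tgt)] = 0.95 × 0.1765 / (0.8235 × 0.05) ≈ 4.0723
Items = 4.0723 × 24 ≈ 97.74 → 98

98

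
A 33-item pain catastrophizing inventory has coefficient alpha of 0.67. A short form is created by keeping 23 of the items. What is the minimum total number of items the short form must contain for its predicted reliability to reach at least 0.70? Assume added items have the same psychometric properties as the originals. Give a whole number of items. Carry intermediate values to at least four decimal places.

38

Short-form reliability: n = 23/33 = 0.6970; r_23 = n·r/(1+(n−1)r) ≈ 0.5859
Length factor from the short form to reach 0.70: n' = 0.70(1 − 0.5859) / [0.5859(1 − 0.70)] ≈ 1.6491
Items = 1.6491 × 23 ≈ 37.93 → 38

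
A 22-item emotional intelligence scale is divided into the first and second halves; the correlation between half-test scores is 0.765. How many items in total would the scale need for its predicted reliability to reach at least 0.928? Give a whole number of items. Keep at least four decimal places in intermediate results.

44

Corrected full-test reliability: r_full = 2 × 0.765 / (1 + 0.765) ≈ 0.8669
Solve Spearman-Brown for n: n = 0.928(1 − 0.8669) / [0.8669(1 − 0.928)] = 1.9789
Items = 1.9789 × 22 ≈ 43.54 → 44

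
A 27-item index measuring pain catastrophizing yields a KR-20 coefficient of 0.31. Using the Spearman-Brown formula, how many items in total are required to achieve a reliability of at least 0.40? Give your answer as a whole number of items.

41

n = 0.40 × (1 − 0.31) / [ 0.31 × (1 − 0.40) ]
  = 0.2760 / 0.1860 = 1.4839
Items needed = n × 27 = 1.4839 × 27 ≈ 40.07 → round up to 41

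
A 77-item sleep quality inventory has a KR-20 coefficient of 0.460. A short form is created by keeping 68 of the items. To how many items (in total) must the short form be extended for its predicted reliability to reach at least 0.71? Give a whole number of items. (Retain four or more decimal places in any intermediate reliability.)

First, r for the 68-item form: n = 68/77 = 0.8831, so r_68 = 0.8831·0.460/(1 + (0.8831 − 1)·0.460) = 0.4293
Length factor from the short form to reach 0.71: n' = 0.71(1 − 0.4293) / [0.4293(1 − 0.71)] ≈ 3.2547
Total items = 3.2547 × 68 = 221.32, rounded up to 222.

222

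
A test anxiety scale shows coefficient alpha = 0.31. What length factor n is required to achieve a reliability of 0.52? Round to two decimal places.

2.41

n = 0.52(1 − 0.31) / [0.31(1 − 0.52)]
  = 0.3588 / 0.1488 = 2.4113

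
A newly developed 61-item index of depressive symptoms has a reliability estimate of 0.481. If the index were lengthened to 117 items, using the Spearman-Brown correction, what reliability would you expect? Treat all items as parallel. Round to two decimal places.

0.64

Length ratio n = 117/61 = 1.918
Spearman-Brown: r_new = n·r / (1 + (n − 1)·r)
r_new = 1.918·0.481 / [1 + (1.918 − 1)·0.481]
     = 0.9226 / 1.4416 = 0.6400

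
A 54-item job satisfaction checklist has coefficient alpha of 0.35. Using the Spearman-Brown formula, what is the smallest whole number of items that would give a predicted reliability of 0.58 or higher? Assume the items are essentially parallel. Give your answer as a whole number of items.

139

n = [0.58 × 0.65] / [0.35 × 0.42]
n = 0.3770 / 0.1470 ≈ 2.5646
So the test needs 2.5646 × 54 ≈ 138.49 items; rounding up, 139.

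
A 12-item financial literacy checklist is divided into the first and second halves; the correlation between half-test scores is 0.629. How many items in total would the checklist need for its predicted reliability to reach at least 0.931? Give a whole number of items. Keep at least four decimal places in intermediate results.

Corrected full-test reliability: r_full = 2 × 0.629 / (1 + 0.629) ≈ 0.7723
n = r_tgt(1 − r_full) / [r_full(1 − r_tgt)] = 0.931 × 0.2277 / (0.7723 × 0.069) ≈ 3.9781
Required items = 3.9781 × 12 = 47.74, so 48 items.

48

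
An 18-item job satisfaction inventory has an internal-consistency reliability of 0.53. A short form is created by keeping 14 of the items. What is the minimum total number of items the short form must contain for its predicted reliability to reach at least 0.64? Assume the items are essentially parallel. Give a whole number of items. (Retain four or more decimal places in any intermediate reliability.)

29

First, r for the 14-item form: n = 14/18 = 0.7778, so r_14 = 0.7778·0.53/(1 + (0.7778 − 1)·0.53) = 0.4673
Then solve for n' with r_old = 0.4673, r_target = 0.64: n' = 0.64(1 − 0.4673)/[0.4673(1 − 0.64)] = 2.0266
Total items = 2.0266 × 14 = 28.37, rounded up to 29.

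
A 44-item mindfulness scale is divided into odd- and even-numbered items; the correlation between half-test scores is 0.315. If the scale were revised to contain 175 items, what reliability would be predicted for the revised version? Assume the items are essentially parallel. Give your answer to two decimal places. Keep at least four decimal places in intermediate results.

Full-test reliability from the split-half r: r_full = 2(0.315)/(1 + 0.315) = 0.4791
Then adjust to 175 items: n = 175/44 = 3.9773
r_new = n·r_full / (1 + (n − 1)·r_full) = 1.9055 / 2.4264 ≈ 0.7853

0.79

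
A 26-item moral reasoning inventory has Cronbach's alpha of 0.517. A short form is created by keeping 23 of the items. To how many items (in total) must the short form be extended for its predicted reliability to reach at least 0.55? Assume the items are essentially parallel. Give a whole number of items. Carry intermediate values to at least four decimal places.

30

First, r for the 23-item form: n = 23/26 = 0.8846, so r_23 = 0.8846·0.517/(1 + (0.8846 − 1)·0.517) = 0.4864
Length factor from the short form to reach 0.55: n' = 0.55(1 − 0.4864) / [0.4864(1 − 0.55)] ≈ 1.2906
Items = 1.2906 × 23 ≈ 29.68 → 30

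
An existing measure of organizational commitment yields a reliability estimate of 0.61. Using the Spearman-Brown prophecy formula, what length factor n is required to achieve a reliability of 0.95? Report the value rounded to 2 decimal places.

12.15

n = 0.95(1 − 0.61) / [0.61(1 − 0.95)]
  = 0.3705 / 0.0305 = 12.1475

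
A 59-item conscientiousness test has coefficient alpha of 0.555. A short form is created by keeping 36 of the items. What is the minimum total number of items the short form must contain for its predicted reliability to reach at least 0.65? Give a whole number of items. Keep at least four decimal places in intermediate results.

Short-form reliability: n = 36/59 = 0.6102; r_36 = n·r/(1+(n−1)r) ≈ 0.4322
Then solve for n' with r_old = 0.4322, r_target = 0.65: n' = 0.65(1 − 0.4322)/[0.4322(1 − 0.65)] = 2.4398
Total items = 2.4398 × 36 = 87.83, rounded up to 88.

88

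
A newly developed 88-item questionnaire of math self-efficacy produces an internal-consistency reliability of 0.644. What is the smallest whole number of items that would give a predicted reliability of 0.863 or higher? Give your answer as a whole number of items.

Invert Spearman-Brown to solve for n:
n = r_target (1 − r_old) / [ r_old (1 − r_target) ]
n = 0.863 × (1 − 0.644) / [ 0.644 × (1 − 0.863) ]
n = 0.307228 / 0.088228 ≈ 3.4822
Items needed = n × 88 = 3.4822 × 88 ≈ 306.43 → round up to 307

307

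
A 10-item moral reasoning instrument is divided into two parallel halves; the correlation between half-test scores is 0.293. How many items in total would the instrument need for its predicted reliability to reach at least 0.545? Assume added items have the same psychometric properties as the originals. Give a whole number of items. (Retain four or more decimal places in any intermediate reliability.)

r_full = 2(0.293)/(1 + 0.293) = 0.4532
n = r_tgt(1 − r_full) / [r_full(1 − r_tgt)] = 0.545 × 0.5468 / (0.4532 × 0.455) ≈ 1.4452
Items = 1.4452 × 10 ≈ 14.45 → 15

15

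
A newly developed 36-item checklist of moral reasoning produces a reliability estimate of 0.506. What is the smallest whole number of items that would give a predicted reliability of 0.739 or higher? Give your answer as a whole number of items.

Spearman-Brown solved for the length factor n:
n = r_target (1 − r_old) / [ r_old (1 − r_target) ]
n = 0.739(1 − 0.506) / [0.506(1 − 0.739)]
n = 0.365066 / 0.132066 ≈ 2.7643
So the test needs 2.7643 × 36 ≈ 99.51 items; rounding up, 100.

100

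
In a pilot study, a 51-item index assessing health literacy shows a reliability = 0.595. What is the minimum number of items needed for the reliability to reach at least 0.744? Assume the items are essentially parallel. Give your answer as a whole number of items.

Rearranging the Spearman-Brown formula for n,
n = r_target (1 − r_old) / [ r_old (1 − r_target) ]
n = 0.744(1 − 0.595) / [0.595(1 − 0.744)]
n = 0.301320 / 0.152320 ≈ 1.9782
Items needed = n × 51 = 1.9782 × 51 ≈ 100.89 → round up to 101

101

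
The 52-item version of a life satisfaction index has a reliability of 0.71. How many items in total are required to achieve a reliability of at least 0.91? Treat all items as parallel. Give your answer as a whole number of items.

n = [0.91 × 0.29] / [0.71 × 0.09]
  = 0.2639 / 0.0639 = 4.1299
So the test needs 4.1299 × 52 ≈ 214.75 items; rounding up, 215.

215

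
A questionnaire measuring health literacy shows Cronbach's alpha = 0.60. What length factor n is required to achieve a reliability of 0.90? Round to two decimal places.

6.00

Rearranging the Spearman-Brown formula for n,
n = r*(1 − r) / [ r (1 − r*) ]
n = [0.90 × 0.40] / [0.60 × 0.10]
n = 0.3600 / 0.0600 ≈ 6.0000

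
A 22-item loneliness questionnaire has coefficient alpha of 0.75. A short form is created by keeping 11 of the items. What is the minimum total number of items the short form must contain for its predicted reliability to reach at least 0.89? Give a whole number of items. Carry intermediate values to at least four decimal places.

Short-form reliability: n = 11/22 = 0.5000; r_11 = n·r/(1+(n−1)r) ≈ 0.6000
Then solve for n' with r_old = 0.6000, r_target = 0.89: n' = 0.89(1 − 0.6000)/[0.6000(1 − 0.89)] = 5.3939
Items = 5.3939 × 11 ≈ 59.33 → 60

60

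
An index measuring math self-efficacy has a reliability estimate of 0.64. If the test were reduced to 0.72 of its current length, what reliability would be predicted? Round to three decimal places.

r_new = 0.72·0.64 / [1 + (0.72 − 1)·0.64]
     = 0.4608 / 0.8208 = 0.5614

0.561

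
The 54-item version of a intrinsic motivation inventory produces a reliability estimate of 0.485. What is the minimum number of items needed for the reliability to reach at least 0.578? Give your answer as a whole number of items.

79

Rearranging the Spearman-Brown formula for n,
n = r_target (1 − r_old) / [ r_old (1 − r_target) ]
n = [0.578 × 0.515] / [0.485 × 0.422]
n = 0.297670 / 0.204670 ≈ 1.4544
Items needed = n × 54 = 1.4544 × 54 ≈ 78.54 → round up to 79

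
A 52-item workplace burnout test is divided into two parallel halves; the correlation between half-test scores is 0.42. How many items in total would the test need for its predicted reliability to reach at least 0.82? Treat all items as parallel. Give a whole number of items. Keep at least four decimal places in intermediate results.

Corrected full-test reliability: r_full = 2 × 0.42 / (1 + 0.42) ≈ 0.5915
Solve Spearman-Brown for n: n = 0.82(1 − 0.5915) / [0.5915(1 − 0.82)] = 3.1461
Items = 3.1461 × 52 ≈ 163.60 → 164

164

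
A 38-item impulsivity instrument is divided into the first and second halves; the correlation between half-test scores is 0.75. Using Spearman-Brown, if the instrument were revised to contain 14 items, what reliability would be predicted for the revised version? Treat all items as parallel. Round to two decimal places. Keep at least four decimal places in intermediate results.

Full-test reliability from the split-half r: r_full = 2(0.75)/(1 + 0.75) = 0.8571
Length factor from 38 to 14 items: n = 14/38 = 0.3684
r_new = n·r_full / (1 + (n − 1)·r_full) = 0.3158 / 0.4587 ≈ 0.6885

0.69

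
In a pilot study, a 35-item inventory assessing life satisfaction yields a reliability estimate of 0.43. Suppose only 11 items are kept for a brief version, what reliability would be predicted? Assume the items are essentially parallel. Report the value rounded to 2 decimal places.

The new length is 11/35 = 0.3143 times the old.
Spearman-Brown: r_new = n·r / (1 + (n − 1)·r)
r_new = (0.3143 × 0.43) / (1 + (0.3143 − 1) × 0.43)
     = 0.1351 / 0.7051 = 0.1916

0.19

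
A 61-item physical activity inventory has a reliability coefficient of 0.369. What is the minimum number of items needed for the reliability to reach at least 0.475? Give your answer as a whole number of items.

95

Invert Spearman-Brown to solve for n:
n = r*(1 − r) / [ r (1 − r*) ]
n = 0.475(1 − 0.369) / [0.369(1 − 0.475)]
n = 0.299725 / 0.193725 ≈ 1.5472
Items needed = n × 61 = 1.5472 × 61 ≈ 94.38 → round up to 95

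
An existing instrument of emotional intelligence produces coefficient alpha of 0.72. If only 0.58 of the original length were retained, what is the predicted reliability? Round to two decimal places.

0.60

Apply the Spearman-Brown prophecy formula, r' = nr / [1 + (n − 1)r]:
r_new = (0.58 × 0.72) / (1 + (0.58 − 1) × 0.72)
     = 0.4176 / 0.6976 = 0.5986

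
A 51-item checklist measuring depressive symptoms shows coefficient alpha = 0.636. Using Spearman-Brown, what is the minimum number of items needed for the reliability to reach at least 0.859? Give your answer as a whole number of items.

Invert Spearman-Brown to solve for n:
n = r*(1 − r) / [ r (1 − r*) ]
n = 0.859(1 − 0.636) / [0.636(1 − 0.859)]
  = 0.312676 / 0.089676 = 3.4867
Items needed = n × 51 = 3.4867 × 51 ≈ 177.82 → round up to 178

178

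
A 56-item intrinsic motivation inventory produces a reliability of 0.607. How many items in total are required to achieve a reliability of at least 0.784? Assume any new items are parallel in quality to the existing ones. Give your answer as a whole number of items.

132

Rearranging the Spearman-Brown formula for n,
n = r*(1 − r) / [ r (1 − r*) ]
n = [0.784 × 0.393] / [0.607 × 0.216]
  = 0.308112 / 0.131112 = 2.3500
2.3500 × 56 = 131.60 → 132 items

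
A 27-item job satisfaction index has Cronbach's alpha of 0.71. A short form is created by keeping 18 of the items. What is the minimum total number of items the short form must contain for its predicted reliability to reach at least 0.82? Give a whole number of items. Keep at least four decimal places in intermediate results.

First, r for the 18-item form: n = 18/27 = 0.6667, so r_18 = 0.6667·0.71/(1 + (0.6667 − 1)·0.71) = 0.6201
Then solve for n' with r_old = 0.6201, r_target = 0.82: n' = 0.82(1 − 0.6201)/[0.6201(1 − 0.82)] = 2.7909
Items = 2.7909 × 18 ≈ 50.24 → 51

51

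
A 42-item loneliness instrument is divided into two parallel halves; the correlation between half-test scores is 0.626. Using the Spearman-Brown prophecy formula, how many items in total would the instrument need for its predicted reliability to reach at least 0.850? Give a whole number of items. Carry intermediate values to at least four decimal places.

72

r_full = 2(0.626)/(1 + 0.626) = 0.7700
n = r_tgt(1 − r_full) / [r_full(1 − r_tgt)] = 0.850 × 0.2300 / (0.7700 × 0.150) ≈ 1.6926
Items = 1.6926 × 42 ≈ 71.09 → 72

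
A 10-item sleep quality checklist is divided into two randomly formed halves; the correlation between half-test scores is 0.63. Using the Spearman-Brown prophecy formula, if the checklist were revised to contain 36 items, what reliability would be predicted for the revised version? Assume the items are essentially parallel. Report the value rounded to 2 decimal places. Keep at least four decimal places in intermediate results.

0.92

Spearman-Brown correction (n = 2): r_full = 2·0.63/(1 + 0.63) = 0.7730
Length factor from 10 to 36 items: n = 36/10 = 3.6000
r_new = n·r_full / (1 + (n − 1)·r_full) = 2.7828 / 3.0098 ≈ 0.9246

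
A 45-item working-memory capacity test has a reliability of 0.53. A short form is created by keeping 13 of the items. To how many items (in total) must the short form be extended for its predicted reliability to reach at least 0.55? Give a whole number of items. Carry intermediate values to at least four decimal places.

49

Short-form reliability: n = 13/45 = 0.2889; r_13 = n·r/(1+(n−1)r) ≈ 0.2457
Then solve for n' with r_old = 0.2457, r_target = 0.55: n' = 0.55(1 − 0.2457)/[0.2457(1 − 0.55)] = 3.7522
Items = 3.7522 × 13 ≈ 48.78 → 49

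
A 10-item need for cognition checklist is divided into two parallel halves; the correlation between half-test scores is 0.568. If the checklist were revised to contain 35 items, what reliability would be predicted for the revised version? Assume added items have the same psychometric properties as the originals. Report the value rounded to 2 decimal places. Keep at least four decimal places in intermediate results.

Spearman-Brown correction (n = 2): r_full = 2·0.568/(1 + 0.568) = 0.7245
Then adjust to 35 items: n = 35/10 = 3.5000
r_new = n·r_full / (1 + (n − 1)·r_full) = 2.5358 / 2.8113 ≈ 0.9020

0.90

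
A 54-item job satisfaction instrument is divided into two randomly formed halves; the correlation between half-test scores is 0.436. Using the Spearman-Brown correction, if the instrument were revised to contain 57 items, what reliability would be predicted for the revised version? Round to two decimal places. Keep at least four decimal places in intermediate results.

0.62

Spearman-Brown correction (n = 2): r_full = 2·0.436/(1 + 0.436) = 0.6072
Length factor from 54 to 57 items: n = 57/54 = 1.0556
r_new = n·r_full / (1 + (n − 1)·r_full) = 0.6410 / 1.0338 ≈ 0.6200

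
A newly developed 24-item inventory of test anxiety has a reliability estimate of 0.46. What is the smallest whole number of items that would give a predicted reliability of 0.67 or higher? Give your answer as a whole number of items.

58

n = [0.67 × 0.54] / [0.46 × 0.33]
n = 0.3618 / 0.1518 ≈ 2.3834
So the test needs 2.3834 × 24 ≈ 57.20 items; rounding up, 58.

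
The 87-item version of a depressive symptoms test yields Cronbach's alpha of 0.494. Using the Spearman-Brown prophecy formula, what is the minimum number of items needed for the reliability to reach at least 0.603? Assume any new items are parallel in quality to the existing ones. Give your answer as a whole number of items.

Invert Spearman-Brown to solve for n:
n = r_target (1 − r_old) / [ r_old (1 − r_target) ]
n = 0.603(1 − 0.494) / [0.494(1 − 0.603)]
n = 0.305118 / 0.196118 ≈ 1.5558
1.5558 × 87 = 135.35 → 136 items

136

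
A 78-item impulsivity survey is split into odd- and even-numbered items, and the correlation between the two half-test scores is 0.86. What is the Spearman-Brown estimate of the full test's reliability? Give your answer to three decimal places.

0.925

Each half is half the length of the full test, so the full test is n = 2 times a half.
r_full = 2(0.86) / (1 + 0.86)
r_full = 1.7200 / 1.8600 ≈ 0.9247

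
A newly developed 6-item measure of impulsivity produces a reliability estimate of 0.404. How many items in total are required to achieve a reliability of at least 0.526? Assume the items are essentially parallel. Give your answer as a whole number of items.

n = [0.526 × 0.596] / [0.404 × 0.474]
n = 0.313496 / 0.191496 ≈ 1.6371
Items needed = n × 6 = 1.6371 × 6 ≈ 9.82 → round up to 10

10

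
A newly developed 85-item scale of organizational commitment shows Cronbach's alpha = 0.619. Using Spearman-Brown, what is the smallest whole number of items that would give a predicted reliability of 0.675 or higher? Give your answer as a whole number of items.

Invert Spearman-Brown to solve for n:
n = r_target (1 − r_old) / [ r_old (1 − r_target) ]
n = [0.675 × 0.381] / [0.619 × 0.325]
n = 0.257175 / 0.201175 ≈ 1.2784
Items needed = n × 85 = 1.2784 × 85 ≈ 108.66 → round up to 109

109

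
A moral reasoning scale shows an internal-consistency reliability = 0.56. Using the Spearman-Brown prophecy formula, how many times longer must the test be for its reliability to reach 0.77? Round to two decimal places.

Rearranging the Spearman-Brown formula for n,
n = r*(1 − r) / [ r (1 − r*) ]
n = 0.77 × (1 − 0.56) / [ 0.56 × (1 − 0.77) ]
  = 0.3388 / 0.1288 = 2.6304

2.63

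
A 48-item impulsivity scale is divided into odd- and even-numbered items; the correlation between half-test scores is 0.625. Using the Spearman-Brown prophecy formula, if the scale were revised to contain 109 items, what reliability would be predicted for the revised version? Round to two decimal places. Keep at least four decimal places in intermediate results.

Full-test reliability from the split-half r: r_full = 2(0.625)/(1 + 0.625) = 0.7692
Length factor from 48 to 109 items: n = 109/48 = 2.2708
r_new = n·r_full / (1 + (n − 1)·r_full) = 1.7467 / 1.9775 ≈ 0.8833

0.88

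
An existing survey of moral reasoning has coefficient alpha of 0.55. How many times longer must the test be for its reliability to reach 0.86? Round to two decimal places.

5.03

Rearranging the Spearman-Brown formula for n,
n = r_target (1 − r_old) / [ r_old (1 − r_target) ]
n = [0.86 × 0.45] / [0.55 × 0.14]
  = 0.3870 / 0.0770 = 5.0260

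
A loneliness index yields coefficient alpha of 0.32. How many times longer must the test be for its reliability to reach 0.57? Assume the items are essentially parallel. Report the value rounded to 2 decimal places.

Spearman-Brown solved for the length factor n:
n = r_target (1 − r_old) / [ r_old (1 − r_target) ]
n = [0.57 × 0.68] / [0.32 × 0.43]
  = 0.3876 / 0.1376 = 2.8169

2.82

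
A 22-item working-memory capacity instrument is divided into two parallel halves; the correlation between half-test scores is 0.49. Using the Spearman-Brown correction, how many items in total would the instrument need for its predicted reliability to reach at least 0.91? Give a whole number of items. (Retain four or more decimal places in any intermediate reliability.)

Corrected full-test reliability: r_full = 2 × 0.49 / (1 + 0.49) ≈ 0.6577
n = r_tgt(1 − r_full) / [r_full(1 − r_tgt)] = 0.91 × 0.3423 / (0.6577 × 0.09) ≈ 5.2623
Required items = 5.2623 × 22 = 115.77, so 116 items.

116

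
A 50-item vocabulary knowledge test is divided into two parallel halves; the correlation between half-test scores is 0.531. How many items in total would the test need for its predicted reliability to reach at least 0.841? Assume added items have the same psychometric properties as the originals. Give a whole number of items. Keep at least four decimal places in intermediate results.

Corrected full-test reliability: r_full = 2 × 0.531 / (1 + 0.531) ≈ 0.6937
Solve Spearman-Brown for n: n = 0.841(1 − 0.6937) / [0.6937(1 − 0.841)] = 2.3355
Required items = 2.3355 × 50 = 116.78, so 117 items.

117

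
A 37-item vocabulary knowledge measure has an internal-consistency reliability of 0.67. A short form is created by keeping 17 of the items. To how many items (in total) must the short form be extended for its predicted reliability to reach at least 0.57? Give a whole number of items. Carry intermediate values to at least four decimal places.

25

Short-form reliability: n = 17/37 = 0.4595; r_17 = n·r/(1+(n−1)r) ≈ 0.4826
Then solve for n' with r_old = 0.4826, r_target = 0.57: n' = 0.57(1 − 0.4826)/[0.4826(1 − 0.57)] = 1.4212
Items = 1.4212 × 17 ≈ 24.16 → 25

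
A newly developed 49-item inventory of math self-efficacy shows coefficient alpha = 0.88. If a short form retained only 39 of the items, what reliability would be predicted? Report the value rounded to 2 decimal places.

The new length is 39/49 = 0.7959 times the old.
Spearman-Brown: r_new = n·r / (1 + (n − 1)·r)
r_new = 0.7959·0.88 / [1 + (0.7959 − 1)·0.88]
     = 0.7004 / 0.8204 = 0.8537

0.85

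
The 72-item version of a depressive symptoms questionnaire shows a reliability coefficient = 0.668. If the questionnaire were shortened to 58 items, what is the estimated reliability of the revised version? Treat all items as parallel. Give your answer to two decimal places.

Length ratio n = 58/72 = 0.8056
By Spearman-Brown, r_new = n r / (1 + (n − 1) r).
r_new = (0.8056 × 0.668) / (1 + (0.8056 − 1) × 0.668)
r_new = 0.5381 / 0.8701 ≈ 0.6184

0.62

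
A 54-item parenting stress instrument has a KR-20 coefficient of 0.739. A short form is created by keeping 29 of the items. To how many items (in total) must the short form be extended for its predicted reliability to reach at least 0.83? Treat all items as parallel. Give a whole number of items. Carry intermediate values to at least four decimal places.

94

First, r for the 29-item form: n = 29/54 = 0.5370, so r_29 = 0.5370·0.739/(1 + (0.5370 − 1)·0.739) = 0.6032
Length factor from the short form to reach 0.83: n' = 0.83(1 − 0.6032) / [0.6032(1 − 0.83)] ≈ 3.2117
Total items = 3.2117 × 29 = 93.14, rounded up to 94.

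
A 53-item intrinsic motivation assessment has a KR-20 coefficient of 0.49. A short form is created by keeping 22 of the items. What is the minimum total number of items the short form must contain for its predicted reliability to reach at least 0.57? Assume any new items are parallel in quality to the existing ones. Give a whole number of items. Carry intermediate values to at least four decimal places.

First, r for the 22-item form: n = 22/53 = 0.4151, so r_22 = 0.4151·0.49/(1 + (0.4151 − 1)·0.49) = 0.2851
Then solve for n' with r_old = 0.2851, r_target = 0.57: n' = 0.57(1 − 0.2851)/[0.2851(1 − 0.57)] = 3.3239
Total items = 3.3239 × 22 = 73.13, rounded up to 74.

74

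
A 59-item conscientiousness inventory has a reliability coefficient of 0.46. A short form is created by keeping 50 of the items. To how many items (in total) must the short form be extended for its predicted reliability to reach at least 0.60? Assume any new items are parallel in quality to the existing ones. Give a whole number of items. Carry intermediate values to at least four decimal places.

Short-form reliability: n = 50/59 = 0.8475; r_50 = n·r/(1+(n−1)r) ≈ 0.4193
Then solve for n' with r_old = 0.4193, r_target = 0.60: n' = 0.60(1 − 0.4193)/[0.4193(1 − 0.60)] = 2.0774
Items = 2.0774 × 50 ≈ 103.87 → 104

104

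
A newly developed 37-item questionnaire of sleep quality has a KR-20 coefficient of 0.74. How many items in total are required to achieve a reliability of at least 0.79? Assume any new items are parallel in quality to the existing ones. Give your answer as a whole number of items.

Invert Spearman-Brown to solve for n:
n = r*(1 − r) / [ r (1 − r*) ]
n = [0.79 × 0.26] / [0.74 × 0.21]
  = 0.2054 / 0.1554 = 1.3218
So the test needs 1.3218 × 37 ≈ 48.91 items; rounding up, 49.

49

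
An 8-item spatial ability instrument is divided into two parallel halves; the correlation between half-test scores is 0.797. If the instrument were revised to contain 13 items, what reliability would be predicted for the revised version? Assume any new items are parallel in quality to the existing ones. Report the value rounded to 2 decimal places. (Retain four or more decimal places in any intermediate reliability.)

Spearman-Brown correction (n = 2): r_full = 2·0.797/(1 + 0.797) = 0.8870
Then adjust to 13 items: n = 13/8 = 1.6250
r_new = n·r_full / (1 + (n − 1)·r_full) = 1.4414 / 1.5544 ≈ 0.9273

0.93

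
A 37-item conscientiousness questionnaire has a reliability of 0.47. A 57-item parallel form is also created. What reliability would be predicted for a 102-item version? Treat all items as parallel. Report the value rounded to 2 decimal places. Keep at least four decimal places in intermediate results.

0.71

Only the ratio of lengths matters: n = 102/37 = 2.7568
r_{102} = n·r / (1 + (n − 1)·r) = 1.2957 / 1.8257 ≈ 0.7097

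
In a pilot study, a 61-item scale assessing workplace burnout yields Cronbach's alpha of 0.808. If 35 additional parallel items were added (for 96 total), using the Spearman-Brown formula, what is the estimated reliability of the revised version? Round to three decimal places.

n = 96/61 = 1.5738
Apply the Spearman-Brown prophecy formula, r' = nr / [1 + (n − 1)r]:
r_new = 1.5738·0.808 / [1 + (1.5738 − 1)·0.808]
r_new = 1.2716 / 1.4636 ≈ 0.8688

0.869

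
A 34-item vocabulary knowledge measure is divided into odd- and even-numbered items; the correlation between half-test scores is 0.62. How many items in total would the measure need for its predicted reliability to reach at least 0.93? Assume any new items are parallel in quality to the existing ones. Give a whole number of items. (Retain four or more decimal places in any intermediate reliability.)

Corrected full-test reliability: r_full = 2 × 0.62 / (1 + 0.62) ≈ 0.7654
n = r_tgt(1 − r_full) / [r_full(1 − r_tgt)] = 0.93 × 0.2346 / (0.7654 × 0.07) ≈ 4.0722
Items = 4.0722 × 34 ≈ 138.45 → 139

139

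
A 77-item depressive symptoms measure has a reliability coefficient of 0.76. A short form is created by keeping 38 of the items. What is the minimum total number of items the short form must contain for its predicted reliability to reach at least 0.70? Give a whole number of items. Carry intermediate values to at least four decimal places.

Short-form reliability: n = 38/77 = 0.4935; r_38 = n·r/(1+(n−1)r) ≈ 0.6098
Then solve for n' with r_old = 0.6098, r_target = 0.70: n' = 0.70(1 − 0.6098)/[0.6098(1 − 0.70)] = 1.4931
Items = 1.4931 × 38 ≈ 56.74 → 57

57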